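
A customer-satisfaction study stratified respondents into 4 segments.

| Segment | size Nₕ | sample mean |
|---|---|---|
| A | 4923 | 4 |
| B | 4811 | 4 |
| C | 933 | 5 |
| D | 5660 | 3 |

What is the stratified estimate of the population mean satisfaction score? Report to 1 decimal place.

3.7

N = 4923 + 4811 + 933 + 5660 = 16327.
Overall mean = Σ (Nₕ/N)·x̄ₕ — weight by population share, not a simple average.
Σ Nₕx̄ₕ = 4923·4 + 4811·4 + 933·5 + 5660·3 = 19692 + 19244 + 4665 + 16980 = 60581.
Divide by N: 60581 / 16327 = 3.710... → 3.7.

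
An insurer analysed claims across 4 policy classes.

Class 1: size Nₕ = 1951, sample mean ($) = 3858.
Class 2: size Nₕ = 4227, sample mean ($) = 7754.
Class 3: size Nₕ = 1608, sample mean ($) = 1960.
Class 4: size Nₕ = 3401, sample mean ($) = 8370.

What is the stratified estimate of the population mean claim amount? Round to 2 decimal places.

N = 1951 + 4227 + 1608 + 3401 = 11187.
Weight each subgroup mean by Nₕ/N and sum.
Σ Nₕx̄ₕ = 1951·3858 + 4227·7754 + 1608·1960 + 3401·8370 = 7526958 + 32776158 + 3151680 + 28466370 = 71921166.
Divide by N: 71921166 / 11187 = 6428.9949... → 6428.99.

6428.99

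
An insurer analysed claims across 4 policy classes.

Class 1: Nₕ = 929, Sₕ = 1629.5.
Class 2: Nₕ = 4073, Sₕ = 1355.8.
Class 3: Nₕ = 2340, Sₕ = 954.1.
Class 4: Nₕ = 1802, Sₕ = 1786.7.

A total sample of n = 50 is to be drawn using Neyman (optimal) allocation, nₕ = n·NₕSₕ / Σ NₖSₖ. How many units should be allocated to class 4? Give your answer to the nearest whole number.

13

1: NₕSₕ = 929·1629.5 = 1513805.5
2: NₕSₕ = 4073·1355.8 = 5522173.4
3: NₕSₕ = 2340·954.1 = 2232594
4: NₕSₕ = 1802·1786.7 = 3219633.4
Σ NₕSₕ = 12488206.3.
n_4 = 50·3219633.4/12488206.3 = 12.891... → 13.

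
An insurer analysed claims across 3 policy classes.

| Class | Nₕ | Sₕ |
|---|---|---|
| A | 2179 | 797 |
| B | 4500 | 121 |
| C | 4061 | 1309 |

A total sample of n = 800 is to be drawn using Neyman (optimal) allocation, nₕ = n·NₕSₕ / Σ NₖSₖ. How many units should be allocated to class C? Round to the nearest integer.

560

A: NₕSₕ = 2179·797 = 1736663
B: NₕSₕ = 4500·121 = 544500
C: NₕSₕ = 4061·1309 = 5315849
Σ NₕSₕ = 7597012.
n_C = 800·5315849/7597012 = 559.783... → 560.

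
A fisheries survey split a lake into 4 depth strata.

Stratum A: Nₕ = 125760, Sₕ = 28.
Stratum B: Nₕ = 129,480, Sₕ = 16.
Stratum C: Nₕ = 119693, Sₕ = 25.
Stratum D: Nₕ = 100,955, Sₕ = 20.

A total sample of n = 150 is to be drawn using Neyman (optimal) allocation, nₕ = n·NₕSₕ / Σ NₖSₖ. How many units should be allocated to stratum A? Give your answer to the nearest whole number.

A: NₕSₕ = 125760·28 = 3521280
B: NₕSₕ = 129480·16 = 2071680
C: NₕSₕ = 119693·25 = 2992325
D: NₕSₕ = 100955·20 = 2019100
Σ NₕSₕ = 10604385.
n_A = 150·3521280/10604385 = 49.809... → 50.

50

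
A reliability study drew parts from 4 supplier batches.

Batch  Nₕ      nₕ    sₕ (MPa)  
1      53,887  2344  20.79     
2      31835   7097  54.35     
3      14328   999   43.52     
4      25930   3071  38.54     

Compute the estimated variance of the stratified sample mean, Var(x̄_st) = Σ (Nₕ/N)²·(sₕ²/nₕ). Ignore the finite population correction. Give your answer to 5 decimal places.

0.10533

N = 125980; Wₕ = Nₕ/N.
batch 1: (53887/125980)²·20.79²/2344 = 0.03373775
batch 2: (31835/125980)²·54.35²/7097 = 0.02657852
batch 3: (14328/125980)²·43.52²/999 = 0.02452337
batch 4: (25930/125980)²·38.54²/3071 = 0.02049016
Sum = 0.10532981 → 0.10533.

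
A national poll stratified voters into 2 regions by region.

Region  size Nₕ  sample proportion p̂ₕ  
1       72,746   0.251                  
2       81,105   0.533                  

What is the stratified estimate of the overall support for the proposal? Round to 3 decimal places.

N = 72746 + 81105 = 153851.
Overall proportion = Σ (Nₕ/N)·p̂ₕ.
Σ Nₕp̂ₕ = 18259.246 + 43228.965 = 61488.211.
61488.211 / 153851 = 0.39966... → 0.400.

0.400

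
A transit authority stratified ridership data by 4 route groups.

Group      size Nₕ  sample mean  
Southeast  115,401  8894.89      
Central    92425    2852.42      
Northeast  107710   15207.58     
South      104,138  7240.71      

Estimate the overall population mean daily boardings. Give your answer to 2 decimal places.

8773.85

x̄_st = (Σ Nₕx̄ₕ) / (Σ Nₕ) = (115401·8894.89 + 92425·2852.42 + 107710·15207.58 + 104138·7240.71) / 419674
= 3682155619.17 / 419674 = 8773.8474... → 8773.85.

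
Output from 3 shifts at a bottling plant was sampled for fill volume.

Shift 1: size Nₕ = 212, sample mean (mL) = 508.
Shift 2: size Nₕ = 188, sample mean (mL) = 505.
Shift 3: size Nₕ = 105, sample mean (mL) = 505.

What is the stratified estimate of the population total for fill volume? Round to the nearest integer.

1: 212·508 = 107696
2: 188·505 = 94940
3: 105·505 = 53025
τ̂ = Σ Nₕx̄ₕ = 255661.

255661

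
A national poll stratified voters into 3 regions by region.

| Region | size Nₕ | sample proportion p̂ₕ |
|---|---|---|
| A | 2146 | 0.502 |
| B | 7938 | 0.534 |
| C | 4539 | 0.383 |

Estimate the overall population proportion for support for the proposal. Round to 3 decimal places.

Wₕ = Nₕ/N with N = 14623: 0.1468, 0.5428, 0.3104.
p̂_st = 0.1468·0.502 + 0.5428·0.534 + 0.3104·0.383 ≈ 0.48243... → 0.482.

0.482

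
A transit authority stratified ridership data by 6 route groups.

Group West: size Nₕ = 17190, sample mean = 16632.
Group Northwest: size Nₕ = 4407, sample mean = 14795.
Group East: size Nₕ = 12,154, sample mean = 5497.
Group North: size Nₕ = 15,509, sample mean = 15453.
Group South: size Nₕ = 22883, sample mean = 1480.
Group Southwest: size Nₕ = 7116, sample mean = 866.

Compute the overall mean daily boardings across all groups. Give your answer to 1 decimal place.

8801.6

N = 79259; weights Wₕ = Nₕ/N = (0.2169, 0.0556, 0.1533, 0.1957, 0.2887, 0.0898).
x̄_st = Σ Wₕ·x̄ₕ = 0.2169·16632 + 0.0556·14795 + 0.1533·5497 + 0.1957·15453 + 0.2887·1480 + 0.0898·866 ≈ 8801.601...
→ 8801.6.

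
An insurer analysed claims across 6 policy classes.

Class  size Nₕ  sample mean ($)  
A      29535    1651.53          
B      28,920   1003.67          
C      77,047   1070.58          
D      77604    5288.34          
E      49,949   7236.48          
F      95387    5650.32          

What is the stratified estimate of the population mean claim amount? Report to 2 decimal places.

x̄_st = (Σ Nₕx̄ₕ) / (Σ Nₕ) = (29535·1651.53 + 28920·1003.67 + 77047·1070.58 + 77604·5288.34 + 49949·7236.48 + 95387·5650.32) / 358442
= 1471107402.93 / 358442 = 4104.1714... → 4104.17.

4104.17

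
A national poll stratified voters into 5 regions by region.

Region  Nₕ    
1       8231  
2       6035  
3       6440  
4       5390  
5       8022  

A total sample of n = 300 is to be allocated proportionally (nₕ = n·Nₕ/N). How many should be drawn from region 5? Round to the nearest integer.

71

N = 8231 + 6035 + 6440 + 5390 + 8022 = 34118.
n_5 = 300·8022/34118 = 70.538... → 71.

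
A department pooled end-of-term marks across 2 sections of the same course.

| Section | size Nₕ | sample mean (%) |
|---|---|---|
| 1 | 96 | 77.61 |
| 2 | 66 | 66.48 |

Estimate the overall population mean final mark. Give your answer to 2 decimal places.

x̄_st = (Σ Nₕx̄ₕ) / (Σ Nₕ) = (96·77.61 + 66·66.48) / 162
= 11838.24 / 162 = 73.0756... → 73.08.

73.08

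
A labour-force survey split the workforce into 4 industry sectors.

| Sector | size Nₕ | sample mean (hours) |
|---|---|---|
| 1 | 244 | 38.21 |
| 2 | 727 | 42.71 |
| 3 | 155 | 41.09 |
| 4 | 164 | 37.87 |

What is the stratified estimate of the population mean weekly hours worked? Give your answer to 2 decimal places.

N = 244 + 727 + 155 + 164 = 1290.
Weight each subgroup mean by Nₕ/N and sum.
Σ Nₕx̄ₕ = 244·38.21 + 727·42.71 + 155·41.09 + 164·37.87 = 9323.24 + 31050.17 + 6368.95 + 6210.68 = 52953.04.
Divide by N: 52953.04 / 1290 = 41.0489... → 41.05.

41.05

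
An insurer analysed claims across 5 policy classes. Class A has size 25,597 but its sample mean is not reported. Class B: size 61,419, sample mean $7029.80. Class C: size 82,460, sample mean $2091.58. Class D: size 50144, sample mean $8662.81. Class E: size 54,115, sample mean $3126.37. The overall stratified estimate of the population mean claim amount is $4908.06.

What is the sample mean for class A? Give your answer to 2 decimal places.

N = 25597 + 61419 + 82460 + 50144 + 54115 = 273735.
Overall total = μ·N = 4908.06·273735 = 1343507804.1.
Subtract the known strata: 61419·7029.80 + 82460·2091.58 + 50144·8662.81 + 54115·3126.37 = 1207806430.19.
Remaining total for class A: 1343507804.1 − 1207806430.19 = 135701373.91.
Divide by its size: 135701373.91 / 25597 = 5301.4562... → 5301.46.

5301.46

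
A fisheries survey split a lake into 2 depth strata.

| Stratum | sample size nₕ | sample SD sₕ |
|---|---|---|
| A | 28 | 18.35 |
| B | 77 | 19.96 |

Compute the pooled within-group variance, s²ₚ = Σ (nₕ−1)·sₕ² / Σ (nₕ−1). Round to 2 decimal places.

Degrees of freedom: 27 + 76 = 103.
Σ(nₕ−1)sₕ² = 27·336.7225 + 76·398.4016 = 39370.0291.
s²ₚ = 39370.0291 / 103 = 382.2333... → 382.23.

382.23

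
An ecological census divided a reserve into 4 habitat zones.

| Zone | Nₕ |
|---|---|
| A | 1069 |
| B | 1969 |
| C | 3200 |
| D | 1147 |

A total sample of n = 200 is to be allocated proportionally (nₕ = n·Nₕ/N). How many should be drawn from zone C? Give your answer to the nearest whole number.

Share of zone C = 3200/7385 = 0.43331.
Allocate 200 × 0.43331 = 86.662... → 87.

87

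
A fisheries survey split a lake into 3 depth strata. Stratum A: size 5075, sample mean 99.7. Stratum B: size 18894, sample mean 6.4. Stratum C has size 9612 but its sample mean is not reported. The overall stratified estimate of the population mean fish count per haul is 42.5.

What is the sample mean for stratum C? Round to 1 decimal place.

83.3

N = 5075 + 18894 + 9612 = 33581.
Overall total = μ·N = 42.5·33581 = 1427192.5.
Subtract the known strata: 5075·99.7 + 18894·6.4 = 626899.1.
Remaining total for stratum C: 1427192.5 − 626899.1 = 800293.4.
Divide by its size: 800293.4 / 9612 = 83.260... → 83.3.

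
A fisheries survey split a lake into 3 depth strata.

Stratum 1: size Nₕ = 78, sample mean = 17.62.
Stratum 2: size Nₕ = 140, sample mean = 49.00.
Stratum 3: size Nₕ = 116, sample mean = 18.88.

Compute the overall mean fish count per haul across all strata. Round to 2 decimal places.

31.21

N = 334; weights Wₕ = Nₕ/N = (0.2335, 0.4192, 0.3473).
x̄_st = Σ Wₕ·x̄ₕ = 0.2335·17.62 + 0.4192·49.00 + 0.3473·18.88 ≈ 31.2109...
→ 31.21.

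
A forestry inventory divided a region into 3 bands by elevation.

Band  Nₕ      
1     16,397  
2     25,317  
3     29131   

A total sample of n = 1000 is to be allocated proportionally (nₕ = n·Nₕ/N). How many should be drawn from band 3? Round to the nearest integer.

411

N = 16397 + 25317 + 29131 = 70845.
n_3 = 1000·29131/70845 = 411.193... → 411.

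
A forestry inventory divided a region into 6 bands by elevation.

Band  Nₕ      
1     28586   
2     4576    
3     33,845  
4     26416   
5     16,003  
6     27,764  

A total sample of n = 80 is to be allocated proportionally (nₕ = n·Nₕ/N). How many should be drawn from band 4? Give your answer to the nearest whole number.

15

Share of band 4 = 26416/137190 = 0.19255.
Allocate 80 × 0.19255 = 15.404... → 15.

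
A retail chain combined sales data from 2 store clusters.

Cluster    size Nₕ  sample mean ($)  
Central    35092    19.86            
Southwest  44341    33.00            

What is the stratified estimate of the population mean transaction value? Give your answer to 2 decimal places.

N = 35092 + 44341 = 79433.
Weight each subgroup mean by Nₕ/N and sum.
Σ Nₕx̄ₕ = 35092·19.86 + 44341·33.00 = 696927.12 + 1463253 = 2160180.12.
Divide by N: 2160180.12 / 79433 = 27.1950... → 27.19.

27.19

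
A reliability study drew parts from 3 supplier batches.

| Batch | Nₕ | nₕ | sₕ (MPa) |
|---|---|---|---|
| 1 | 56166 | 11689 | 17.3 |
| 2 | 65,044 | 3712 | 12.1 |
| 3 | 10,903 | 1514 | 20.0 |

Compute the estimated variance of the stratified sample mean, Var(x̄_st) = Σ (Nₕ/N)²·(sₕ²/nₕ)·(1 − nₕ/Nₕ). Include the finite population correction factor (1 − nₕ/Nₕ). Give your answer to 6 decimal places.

0.014229

N = 132113; Wₕ = Nₕ/N.
batch 1: (56166/132113)²·17.3²/11689·(1 − 11689/56166) = 0.003664652
batch 2: (65044/132113)²·12.1²/3712·(1 − 3712/65044) = 0.009015006
batch 3: (10903/132113)²·20.0²/1514·(1 − 1514/10903) = 0.001549560
Sum = 0.014229218 → 0.014229.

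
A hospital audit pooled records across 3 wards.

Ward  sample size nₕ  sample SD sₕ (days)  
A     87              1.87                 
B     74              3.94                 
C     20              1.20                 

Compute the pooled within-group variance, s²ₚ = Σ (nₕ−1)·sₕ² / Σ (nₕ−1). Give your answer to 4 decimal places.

8.2096

Degrees of freedom: 86 + 73 + 19 = 178.
Σ(nₕ−1)sₕ² = 86·3.4969 + 73·15.5236 + 19·1.44 = 1461.3162.
s²ₚ = 1461.3162 / 178 = 8.209642... → 8.2096.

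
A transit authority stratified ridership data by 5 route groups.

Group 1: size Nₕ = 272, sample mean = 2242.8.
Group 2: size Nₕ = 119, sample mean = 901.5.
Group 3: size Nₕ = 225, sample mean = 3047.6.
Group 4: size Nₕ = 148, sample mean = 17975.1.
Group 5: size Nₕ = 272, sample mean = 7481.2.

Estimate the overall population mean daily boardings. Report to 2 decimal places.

5886.32

N = 272 + 119 + 225 + 148 + 272 = 1036.
Overall mean = Σ (Nₕ/N)·x̄ₕ — weight by population share, not a simple average.
Σ Nₕx̄ₕ = 272·2242.8 + 119·901.5 + 225·3047.6 + 148·17975.1 + 272·7481.2 = 610041.6 + 107278.5 + 685710 + 2660314.8 + 2034886.4 = 6098231.3.
Divide by N: 6098231.3 / 1036 = 5886.3236... → 5886.32.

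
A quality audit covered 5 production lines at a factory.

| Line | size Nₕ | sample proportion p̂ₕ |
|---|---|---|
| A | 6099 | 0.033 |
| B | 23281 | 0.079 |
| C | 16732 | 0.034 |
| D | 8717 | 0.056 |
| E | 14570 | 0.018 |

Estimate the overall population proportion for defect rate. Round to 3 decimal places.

N = 6099 + 23281 + 16732 + 8717 + 14570 = 69399.
Overall proportion = Σ (Nₕ/N)·p̂ₕ.
Σ Nₕp̂ₕ = 201.267 + 1839.199 + 568.888 + 488.152 + 262.26 = 3359.766.
3359.766 / 69399 = 0.04841... → 0.048.

0.048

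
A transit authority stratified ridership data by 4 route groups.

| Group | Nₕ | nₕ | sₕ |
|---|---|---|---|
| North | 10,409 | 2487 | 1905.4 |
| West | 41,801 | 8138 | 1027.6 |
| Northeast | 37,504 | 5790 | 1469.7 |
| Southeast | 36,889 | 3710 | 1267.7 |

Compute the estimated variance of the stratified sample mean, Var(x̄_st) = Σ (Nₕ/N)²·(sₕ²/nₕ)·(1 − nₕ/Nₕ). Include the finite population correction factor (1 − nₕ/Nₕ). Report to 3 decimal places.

N = 126603; Wₕ = Nₕ/N.
group North: (10409/126603)²·1905.4²/2487·(1 − 2487/10409) = 7.510215
group West: (41801/126603)²·1027.6²/8138·(1 − 8138/41801) = 11.391528
group Northeast: (37504/126603)²·1469.7²/5790·(1 − 5790/37504) = 27.683401
group Southeast: (36889/126603)²·1267.7²/3710·(1 − 3710/36889) = 33.077391
Sum = 79.662536 → 79.663.

79.663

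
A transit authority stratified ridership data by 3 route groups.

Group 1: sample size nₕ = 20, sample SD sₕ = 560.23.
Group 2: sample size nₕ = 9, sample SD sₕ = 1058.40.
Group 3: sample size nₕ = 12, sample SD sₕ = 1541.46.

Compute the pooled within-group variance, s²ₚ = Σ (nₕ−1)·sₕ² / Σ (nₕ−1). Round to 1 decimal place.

1: (20−1)·560.23² = 19·313857.6529 = 5963295.4051
2: (9−1)·1058.40² = 8·1120210.56 = 8961684.48
3: (12−1)·1541.46² = 11·2376098.9316 = 26137088.2476
Numerator = 41062068.1327; denominator = Σ(nₕ−1) = 38.
s²ₚ = 41062068.1327/38 = 1080580.740... → 1080580.7.

1080580.7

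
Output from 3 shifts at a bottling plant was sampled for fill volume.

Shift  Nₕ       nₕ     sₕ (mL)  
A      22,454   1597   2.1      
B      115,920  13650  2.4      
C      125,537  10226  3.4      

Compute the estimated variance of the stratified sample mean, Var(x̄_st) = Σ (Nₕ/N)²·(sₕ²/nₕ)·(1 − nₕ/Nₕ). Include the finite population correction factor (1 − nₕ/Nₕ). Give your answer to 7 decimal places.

0.0003253

N = 263911; Wₕ = Nₕ/N.
shift A: (22454/263911)²·2.1²/1597·(1 − 1597/22454) = 0.0000185680
shift B: (115920/263911)²·2.4²/13650·(1 − 13650/115920) = 0.0000718260
shift C: (125537/263911)²·3.4²/10226·(1 − 10226/125537) = 0.0002349522
Sum = 0.0003253461 → 0.0003253.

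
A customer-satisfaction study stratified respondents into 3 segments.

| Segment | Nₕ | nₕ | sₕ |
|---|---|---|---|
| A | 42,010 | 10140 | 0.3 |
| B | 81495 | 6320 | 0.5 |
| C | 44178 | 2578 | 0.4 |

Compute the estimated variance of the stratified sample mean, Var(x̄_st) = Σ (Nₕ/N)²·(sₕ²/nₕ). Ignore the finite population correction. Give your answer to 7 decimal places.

0.0000142

N = 167683. Term for each stratum: Wₕ²sₕ²/nₕ.
Var(x̄_st) = 0.0000005571 + 0.0000093434 + 0.0000043080 = 0.0000142085 → 0.0000142.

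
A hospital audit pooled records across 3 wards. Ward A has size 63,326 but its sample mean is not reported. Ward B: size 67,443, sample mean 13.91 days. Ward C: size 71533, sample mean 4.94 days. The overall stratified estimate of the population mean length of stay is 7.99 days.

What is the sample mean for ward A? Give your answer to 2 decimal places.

Σ Nₕx̄ₕ = N·μ, so 63326·x̄_A = 202302·7.99 − (67443·13.91 + 71533·4.94).
= 1616392.98 − 1291505.15 = 324887.83.
x̄_A = 324887.83 / 63326 = 5.1304... → 5.13.

5.13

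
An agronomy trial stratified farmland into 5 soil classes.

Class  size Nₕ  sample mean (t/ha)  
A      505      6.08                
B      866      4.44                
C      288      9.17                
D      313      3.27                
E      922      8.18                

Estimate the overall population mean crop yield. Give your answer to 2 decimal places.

6.26

N = 2894; weights Wₕ = Nₕ/N = (0.1745, 0.2992, 0.0995, 0.1082, 0.3186).
x̄_st = Σ Wₕ·x̄ₕ = 0.1745·6.08 + 0.2992·4.44 + 0.0995·9.17 + 0.1082·3.27 + 0.3186·8.18 ≈ 6.2619...
→ 6.26.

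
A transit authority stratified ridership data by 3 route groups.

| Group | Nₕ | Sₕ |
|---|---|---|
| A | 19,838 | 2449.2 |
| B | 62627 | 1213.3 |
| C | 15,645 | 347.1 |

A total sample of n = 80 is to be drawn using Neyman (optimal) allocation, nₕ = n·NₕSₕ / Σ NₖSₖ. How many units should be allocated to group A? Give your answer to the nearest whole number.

30

A: NₕSₕ = 19838·2449.2 = 48587229.6
B: NₕSₕ = 62627·1213.3 = 75985339.1
C: NₕSₕ = 15645·347.1 = 5430379.5
Σ NₕSₕ = 130002948.2.
n_A = 80·48587229.6/130002948.2 = 29.899... → 30.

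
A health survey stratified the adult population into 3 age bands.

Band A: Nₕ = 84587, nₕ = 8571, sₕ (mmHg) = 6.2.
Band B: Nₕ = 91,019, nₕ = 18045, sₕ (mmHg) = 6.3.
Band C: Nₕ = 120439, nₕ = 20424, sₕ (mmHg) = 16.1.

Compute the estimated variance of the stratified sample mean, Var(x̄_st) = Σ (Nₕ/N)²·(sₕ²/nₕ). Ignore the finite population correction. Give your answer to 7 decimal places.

N = 296045. Term for each stratum: Wₕ²sₕ²/nₕ.
Var(x̄_st) = 0.0003661370 + 0.0002079088 + 0.0021005343 = 0.0026745801 → 0.0026746.

0.0026746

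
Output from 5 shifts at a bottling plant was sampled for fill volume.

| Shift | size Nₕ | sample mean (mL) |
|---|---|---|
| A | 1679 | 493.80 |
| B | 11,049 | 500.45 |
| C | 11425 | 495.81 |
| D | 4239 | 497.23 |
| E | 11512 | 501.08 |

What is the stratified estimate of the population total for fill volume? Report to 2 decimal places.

Estimate total by summing Nₕ·x̄ₕ over strata.
1679·493.80 + 11049·500.45 + 11425·495.81 + 4239·497.23 + 11512·501.08 = 829090.2 + 5529472.05 + 5664629.25 + 2107757.97 + 5768432.96 = 19899382.43.

19899382.43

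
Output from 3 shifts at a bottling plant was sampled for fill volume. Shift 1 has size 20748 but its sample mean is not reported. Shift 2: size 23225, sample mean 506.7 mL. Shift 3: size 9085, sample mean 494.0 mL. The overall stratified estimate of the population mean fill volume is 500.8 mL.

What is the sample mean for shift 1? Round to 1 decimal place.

Σ Nₕx̄ₕ = N·μ, so 20748·x̄_1 = 53058·500.8 − (23225·506.7 + 9085·494.0).
= 26571446.4 − 16256097.5 = 10315348.9.
x̄_1 = 10315348.9 / 20748 = 497.173... → 497.2.

497.2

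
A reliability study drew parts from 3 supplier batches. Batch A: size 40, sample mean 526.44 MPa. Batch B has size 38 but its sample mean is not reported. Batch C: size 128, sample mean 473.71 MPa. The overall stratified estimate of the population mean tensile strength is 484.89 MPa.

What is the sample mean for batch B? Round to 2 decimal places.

478.81

Σ Nₕx̄ₕ = N·μ, so 38·x̄_B = 206·484.89 − (40·526.44 + 128·473.71).
= 99887.34 − 81692.48 = 18194.86.
x̄_B = 18194.86 / 38 = 478.8121... → 478.81.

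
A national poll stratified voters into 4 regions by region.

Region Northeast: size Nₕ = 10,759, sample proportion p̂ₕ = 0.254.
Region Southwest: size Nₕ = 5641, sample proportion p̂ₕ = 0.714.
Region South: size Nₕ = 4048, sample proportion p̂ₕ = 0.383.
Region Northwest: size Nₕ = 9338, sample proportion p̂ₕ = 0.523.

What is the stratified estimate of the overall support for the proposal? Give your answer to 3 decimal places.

0.443

N = 10759 + 5641 + 4048 + 9338 = 29786.
Overall proportion = Σ (Nₕ/N)·p̂ₕ.
Σ Nₕp̂ₕ = 2732.786 + 4027.674 + 1550.384 + 4883.774 = 13194.618.
13194.618 / 29786 = 0.44298... → 0.443.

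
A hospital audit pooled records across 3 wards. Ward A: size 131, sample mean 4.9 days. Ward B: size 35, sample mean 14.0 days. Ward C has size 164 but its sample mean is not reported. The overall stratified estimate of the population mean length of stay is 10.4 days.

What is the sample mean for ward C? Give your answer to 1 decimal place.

14.0

N = 131 + 35 + 164 = 330.
Overall total = μ·N = 10.4·330 = 3432.
Subtract the known strata: 131·4.9 + 35·14.0 = 1131.9.
Remaining total for ward C: 3432 − 1131.9 = 2300.1.
Divide by its size: 2300.1 / 164 = 14.025 → 14.0.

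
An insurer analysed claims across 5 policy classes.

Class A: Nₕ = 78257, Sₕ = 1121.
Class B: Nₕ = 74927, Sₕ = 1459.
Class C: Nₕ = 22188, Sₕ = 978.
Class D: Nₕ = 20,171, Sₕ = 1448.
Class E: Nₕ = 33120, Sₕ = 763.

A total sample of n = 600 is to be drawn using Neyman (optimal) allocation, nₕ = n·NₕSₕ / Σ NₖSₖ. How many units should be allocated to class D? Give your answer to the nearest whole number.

A: NₕSₕ = 78257·1121 = 87726097
B: NₕSₕ = 74927·1459 = 109318493
C: NₕSₕ = 22188·978 = 21699864
D: NₕSₕ = 20171·1448 = 29207608
E: NₕSₕ = 33120·763 = 25270560
Σ NₕSₕ = 273222622.
n_D = 600·29207608/273222622 = 64.140... → 64.

64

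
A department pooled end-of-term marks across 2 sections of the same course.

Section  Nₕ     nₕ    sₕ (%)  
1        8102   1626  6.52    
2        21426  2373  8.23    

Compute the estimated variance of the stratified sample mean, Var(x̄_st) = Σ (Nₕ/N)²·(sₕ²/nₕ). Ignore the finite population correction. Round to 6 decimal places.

0.016997

N = 29528. Term for each stratum: Wₕ²sₕ²/nₕ.
Var(x̄_st) = 0.001968299 + 0.015028515 = 0.016996814 → 0.016997.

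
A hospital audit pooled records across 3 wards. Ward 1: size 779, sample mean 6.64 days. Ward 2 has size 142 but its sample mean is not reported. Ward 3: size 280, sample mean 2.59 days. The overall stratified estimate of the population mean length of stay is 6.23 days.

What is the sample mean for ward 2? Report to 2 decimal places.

Σ Nₕx̄ₕ = N·μ, so 142·x̄_2 = 1201·6.23 − (779·6.64 + 280·2.59).
= 7482.23 − 5897.76 = 1584.47.
x̄_2 = 1584.47 / 142 = 11.1582... → 11.16.

11.16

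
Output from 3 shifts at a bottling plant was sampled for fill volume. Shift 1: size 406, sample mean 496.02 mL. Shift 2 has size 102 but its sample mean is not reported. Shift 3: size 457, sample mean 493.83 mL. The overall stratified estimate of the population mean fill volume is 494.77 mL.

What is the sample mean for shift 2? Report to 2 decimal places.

N = 406 + 102 + 457 = 965.
Overall total = μ·N = 494.77·965 = 477453.05.
Subtract the known strata: 406·496.02 + 457·493.83 = 427064.43.
Remaining total for shift 2: 477453.05 − 427064.43 = 50388.62.
Divide by its size: 50388.62 / 102 = 494.0061... → 494.01.

494.01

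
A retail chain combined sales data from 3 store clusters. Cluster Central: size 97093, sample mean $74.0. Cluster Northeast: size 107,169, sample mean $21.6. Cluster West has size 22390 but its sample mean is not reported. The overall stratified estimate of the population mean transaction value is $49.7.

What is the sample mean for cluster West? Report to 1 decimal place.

N = 97093 + 107169 + 22390 = 226652.
Overall total = μ·N = 49.7·226652 = 11264604.4.
Subtract the known strata: 97093·74.0 + 107169·21.6 = 9499732.4.
Remaining total for cluster West: 11264604.4 − 9499732.4 = 1764872.
Divide by its size: 1764872 / 22390 = 78.824... → 78.8.

78.8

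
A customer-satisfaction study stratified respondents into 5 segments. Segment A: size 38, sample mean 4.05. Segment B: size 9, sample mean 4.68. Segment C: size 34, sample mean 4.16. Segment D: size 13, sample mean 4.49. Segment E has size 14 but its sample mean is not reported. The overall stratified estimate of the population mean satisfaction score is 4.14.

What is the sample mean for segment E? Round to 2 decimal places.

3.66

Σ Nₕx̄ₕ = N·μ, so 14·x̄_E = 108·4.14 − (38·4.05 + 9·4.68 + 34·4.16 + 13·4.49).
= 447.12 − 395.83 = 51.29.
x̄_E = 51.29 / 14 = 3.6636... → 3.66.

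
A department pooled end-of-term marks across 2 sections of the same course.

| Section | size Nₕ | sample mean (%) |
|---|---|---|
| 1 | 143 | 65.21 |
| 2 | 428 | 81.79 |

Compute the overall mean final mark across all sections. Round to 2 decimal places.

77.64

x̄_st = (Σ Nₕx̄ₕ) / (Σ Nₕ) = (143·65.21 + 428·81.79) / 571
= 44331.15 / 571 = 77.6377... → 77.64.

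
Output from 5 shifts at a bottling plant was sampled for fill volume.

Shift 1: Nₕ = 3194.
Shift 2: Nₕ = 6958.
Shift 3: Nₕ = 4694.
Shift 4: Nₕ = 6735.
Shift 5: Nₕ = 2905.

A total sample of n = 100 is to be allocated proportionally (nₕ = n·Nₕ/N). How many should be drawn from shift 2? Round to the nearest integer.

28

N = 3194 + 6958 + 4694 + 6735 + 2905 = 24486.
n_2 = 100·6958/24486 = 28.416... → 28.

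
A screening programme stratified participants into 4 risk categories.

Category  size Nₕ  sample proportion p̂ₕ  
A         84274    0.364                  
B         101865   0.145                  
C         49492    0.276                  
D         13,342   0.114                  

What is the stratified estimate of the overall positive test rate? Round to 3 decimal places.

0.244

N = 84274 + 101865 + 49492 + 13342 = 248973.
Overall proportion = Σ (Nₕ/N)·p̂ₕ.
Σ Nₕp̂ₕ = 30675.736 + 14770.425 + 13659.792 + 1520.988 = 60626.941.
60626.941 / 248973 = 0.24351... → 0.244.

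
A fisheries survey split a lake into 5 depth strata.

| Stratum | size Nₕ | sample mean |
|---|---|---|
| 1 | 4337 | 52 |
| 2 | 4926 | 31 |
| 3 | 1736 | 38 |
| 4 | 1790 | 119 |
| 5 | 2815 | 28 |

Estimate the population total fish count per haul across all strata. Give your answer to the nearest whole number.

736028

Population total = Σ Nₕ·x̄ₕ (each stratum's size times its mean).
4337·52 + 4926·31 + 1736·38 + 1790·119 + 2815·28 = 225524 + 152706 + 65968 + 213010 + 78820 = 736028.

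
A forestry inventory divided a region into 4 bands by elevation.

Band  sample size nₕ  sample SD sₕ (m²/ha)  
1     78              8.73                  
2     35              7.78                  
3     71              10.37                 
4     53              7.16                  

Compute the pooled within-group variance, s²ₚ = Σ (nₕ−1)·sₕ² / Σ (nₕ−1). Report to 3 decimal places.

77.767

Degrees of freedom: 77 + 34 + 70 + 52 = 233.
Σ(nₕ−1)sₕ² = 77·76.2129 + 34·60.5284 + 70·107.5369 + 52·51.2656 = 18119.7531.
s²ₚ = 18119.7531 / 233 = 77.76718... → 77.767.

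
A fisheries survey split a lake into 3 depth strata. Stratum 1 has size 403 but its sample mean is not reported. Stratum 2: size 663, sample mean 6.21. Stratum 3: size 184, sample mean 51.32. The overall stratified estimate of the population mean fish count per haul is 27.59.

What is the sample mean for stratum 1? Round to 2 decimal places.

51.93

N = 403 + 663 + 184 = 1250.
Overall total = μ·N = 27.59·1250 = 34487.5.
Subtract the known strata: 663·6.21 + 184·51.32 = 13560.11.
Remaining total for stratum 1: 34487.5 − 13560.11 = 20927.39.
Divide by its size: 20927.39 / 403 = 51.9290... → 51.93.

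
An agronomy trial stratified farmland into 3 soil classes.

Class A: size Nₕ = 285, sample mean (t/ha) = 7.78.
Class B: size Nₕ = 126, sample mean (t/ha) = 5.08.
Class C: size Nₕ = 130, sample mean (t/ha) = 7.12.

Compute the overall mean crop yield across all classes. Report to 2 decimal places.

N = 541; weights Wₕ = Nₕ/N = (0.5268, 0.2329, 0.2403).
x̄_st = Σ Wₕ·x̄ₕ = 0.5268·7.78 + 0.2329·5.08 + 0.2403·7.12 ≈ 6.9926...
→ 6.99.

6.99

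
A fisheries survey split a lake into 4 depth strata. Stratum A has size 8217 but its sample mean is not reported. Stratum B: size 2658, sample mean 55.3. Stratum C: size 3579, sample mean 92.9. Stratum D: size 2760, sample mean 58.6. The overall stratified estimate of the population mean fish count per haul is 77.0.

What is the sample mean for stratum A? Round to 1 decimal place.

Σ Nₕx̄ₕ = N·μ, so 8217·x̄_A = 17214·77.0 − (2658·55.3 + 3579·92.9 + 2760·58.6).
= 1325478 − 641212.5 = 684265.5.
x̄_A = 684265.5 / 8217 = 83.274... → 83.3.

83.3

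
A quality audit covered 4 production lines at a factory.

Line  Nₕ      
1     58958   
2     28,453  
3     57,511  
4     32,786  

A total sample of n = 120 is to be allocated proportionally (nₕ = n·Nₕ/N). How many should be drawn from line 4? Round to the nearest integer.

N = 58958 + 28453 + 57511 + 32786 = 177708.
n_4 = 120·32786/177708 = 22.139... → 22.

22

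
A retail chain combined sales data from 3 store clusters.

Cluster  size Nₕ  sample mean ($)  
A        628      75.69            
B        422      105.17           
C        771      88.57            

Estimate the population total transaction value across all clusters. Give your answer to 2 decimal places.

160202.53

Estimate total by summing Nₕ·x̄ₕ over strata.
628·75.69 + 422·105.17 + 771·88.57 = 47533.32 + 44381.74 + 68287.47 = 160202.53.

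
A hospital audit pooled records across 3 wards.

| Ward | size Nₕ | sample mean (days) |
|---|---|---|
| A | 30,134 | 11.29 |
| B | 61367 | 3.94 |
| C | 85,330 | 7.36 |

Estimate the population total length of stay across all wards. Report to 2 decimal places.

Estimate total by summing Nₕ·x̄ₕ over strata.
30134·11.29 + 61367·3.94 + 85330·7.36 = 340212.86 + 241785.98 + 628028.8 = 1210027.64.

1210027.64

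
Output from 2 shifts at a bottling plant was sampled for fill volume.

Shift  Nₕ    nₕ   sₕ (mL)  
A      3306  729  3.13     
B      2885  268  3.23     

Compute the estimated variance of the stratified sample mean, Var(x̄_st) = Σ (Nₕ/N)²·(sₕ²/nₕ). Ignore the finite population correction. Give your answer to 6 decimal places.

N = 6191; Wₕ = Nₕ/N.
shift A: (3306/6191)²·3.13²/729 = 0.003832174
shift B: (2885/6191)²·3.23²/268 = 0.008453572
Sum = 0.012285747 → 0.012286.

0.012286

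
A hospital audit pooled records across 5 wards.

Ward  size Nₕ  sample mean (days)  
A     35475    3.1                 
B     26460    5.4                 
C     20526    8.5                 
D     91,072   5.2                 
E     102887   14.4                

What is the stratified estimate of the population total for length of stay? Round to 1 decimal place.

2382474.7

A: 35475·3.1 = 109972.5
B: 26460·5.4 = 142884
C: 20526·8.5 = 174471
D: 91072·5.2 = 473574.4
E: 102887·14.4 = 1481572.8
τ̂ = Σ Nₕx̄ₕ = 2382474.7.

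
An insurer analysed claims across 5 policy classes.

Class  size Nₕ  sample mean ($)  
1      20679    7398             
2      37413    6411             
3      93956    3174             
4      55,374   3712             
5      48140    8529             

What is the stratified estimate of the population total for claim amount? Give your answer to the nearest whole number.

1: 20679·7398 = 152983242
2: 37413·6411 = 239854743
3: 93956·3174 = 298216344
4: 55374·3712 = 205548288
5: 48140·8529 = 410586060
τ̂ = Σ Nₕx̄ₕ = 1307188677.

1307188677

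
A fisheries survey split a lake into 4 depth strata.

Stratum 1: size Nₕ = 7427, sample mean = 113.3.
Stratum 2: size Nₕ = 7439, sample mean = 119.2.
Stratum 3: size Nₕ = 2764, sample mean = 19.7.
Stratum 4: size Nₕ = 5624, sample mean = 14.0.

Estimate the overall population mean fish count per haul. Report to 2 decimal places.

80.05

N = 7427 + 7439 + 2764 + 5624 = 23254.
Overall mean = Σ (Nₕ/N)·x̄ₕ — weight by population share, not a simple average.
Σ Nₕx̄ₕ = 7427·113.3 + 7439·119.2 + 2764·19.7 + 5624·14.0 = 841479.1 + 886728.8 + 54450.8 + 78736 = 1861394.7.
Divide by N: 1861394.7 / 23254 = 80.0462... → 80.05.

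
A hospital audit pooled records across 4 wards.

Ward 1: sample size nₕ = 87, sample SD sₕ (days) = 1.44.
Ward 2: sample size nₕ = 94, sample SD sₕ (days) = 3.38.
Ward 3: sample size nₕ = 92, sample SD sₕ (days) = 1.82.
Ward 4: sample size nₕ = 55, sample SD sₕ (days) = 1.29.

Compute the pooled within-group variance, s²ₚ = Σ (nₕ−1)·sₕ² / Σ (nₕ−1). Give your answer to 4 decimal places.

1: (87−1)·1.44² = 86·2.0736 = 178.3296
2: (94−1)·3.38² = 93·11.4244 = 1062.4692
3: (92−1)·1.82² = 91·3.3124 = 301.4284
4: (55−1)·1.29² = 54·1.6641 = 89.8614
Numerator = 1632.0886; denominator = Σ(nₕ−1) = 324.
s²ₚ = 1632.0886/324 = 5.037310... → 5.0373.

5.0373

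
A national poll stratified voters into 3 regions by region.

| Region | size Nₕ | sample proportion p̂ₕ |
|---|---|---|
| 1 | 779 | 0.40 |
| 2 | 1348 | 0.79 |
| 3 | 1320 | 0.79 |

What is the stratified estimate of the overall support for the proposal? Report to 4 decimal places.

0.7019

Wₕ = Nₕ/N with N = 3447: 0.2260, 0.3911, 0.3829.
p̂_st = 0.2260·0.40 + 0.3911·0.79 + 0.3829·0.79 ≈ 0.701862... → 0.7019.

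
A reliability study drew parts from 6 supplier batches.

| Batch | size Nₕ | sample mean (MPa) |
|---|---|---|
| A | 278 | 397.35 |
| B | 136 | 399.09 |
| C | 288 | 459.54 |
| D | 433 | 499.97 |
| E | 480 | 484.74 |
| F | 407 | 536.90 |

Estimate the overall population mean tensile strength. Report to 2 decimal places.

N = 2022; weights Wₕ = Nₕ/N = (0.1375, 0.0673, 0.1424, 0.2141, 0.2374, 0.2013).
x̄_st = Σ Wₕ·x̄ₕ = 0.1375·397.35 + 0.0673·399.09 + 0.1424·459.54 + 0.2141·499.97 + 0.2374·484.74 + 0.2013·536.90 ≈ 477.1353...
→ 477.14.

477.14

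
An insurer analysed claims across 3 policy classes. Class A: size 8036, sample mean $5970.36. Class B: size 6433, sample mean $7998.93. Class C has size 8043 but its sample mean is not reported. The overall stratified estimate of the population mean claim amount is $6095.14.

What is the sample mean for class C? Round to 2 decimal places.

4697.11

N = 8036 + 6433 + 8043 = 22512.
Overall total = μ·N = 6095.14·22512 = 137213791.68.
Subtract the known strata: 8036·5970.36 + 6433·7998.93 = 99434929.65.
Remaining total for class C: 137213791.68 − 99434929.65 = 37778862.03.
Divide by its size: 37778862.03 / 8043 = 4697.1108... → 4697.11.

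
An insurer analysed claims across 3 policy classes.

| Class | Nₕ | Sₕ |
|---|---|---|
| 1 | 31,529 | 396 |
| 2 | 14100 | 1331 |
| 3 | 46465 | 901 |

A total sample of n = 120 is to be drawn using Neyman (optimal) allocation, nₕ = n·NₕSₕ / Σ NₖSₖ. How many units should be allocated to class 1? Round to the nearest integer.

20

Σ NₕSₕ = 31529·396 + 14100·1331 + 46465·901 = 73117549.
Share for 1: 12485484/73117549 = 0.17076.
n_1 = 120 × 0.17076 = 20.491... → 20.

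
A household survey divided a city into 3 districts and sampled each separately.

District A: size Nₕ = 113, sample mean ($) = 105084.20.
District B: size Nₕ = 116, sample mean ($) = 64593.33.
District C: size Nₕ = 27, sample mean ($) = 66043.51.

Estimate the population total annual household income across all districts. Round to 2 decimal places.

A: 113·105084.20 = 11874514.6
B: 116·64593.33 = 7492826.28
C: 27·66043.51 = 1783174.77
τ̂ = Σ Nₕx̄ₕ = 21150515.65.

21150515.65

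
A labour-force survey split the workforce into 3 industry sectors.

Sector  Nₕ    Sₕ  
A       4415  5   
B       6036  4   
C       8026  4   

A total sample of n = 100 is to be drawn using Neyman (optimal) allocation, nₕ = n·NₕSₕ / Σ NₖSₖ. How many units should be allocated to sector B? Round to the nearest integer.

31

A: NₕSₕ = 4415·5 = 22075
B: NₕSₕ = 6036·4 = 24144
C: NₕSₕ = 8026·4 = 32104
Σ NₕSₕ = 78323.
n_B = 100·24144/78323 = 30.826... → 31.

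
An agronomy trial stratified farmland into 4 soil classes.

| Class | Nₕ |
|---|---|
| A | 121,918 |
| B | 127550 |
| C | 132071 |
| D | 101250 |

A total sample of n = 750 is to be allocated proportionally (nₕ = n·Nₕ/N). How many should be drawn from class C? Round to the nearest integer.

Share of class C = 132071/482789 = 0.27356.
Allocate 750 × 0.27356 = 205.169... → 205.

205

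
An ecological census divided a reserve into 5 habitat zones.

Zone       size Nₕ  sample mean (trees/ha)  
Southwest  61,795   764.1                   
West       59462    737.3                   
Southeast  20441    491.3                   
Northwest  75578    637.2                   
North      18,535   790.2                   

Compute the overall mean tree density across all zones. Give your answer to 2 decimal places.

695.07

x̄_st = (Σ Nₕx̄ₕ) / (Σ Nₕ) = (61795·764.1 + 59462·737.3 + 20441·491.3 + 75578·637.2 + 18535·790.2) / 235811
= 163906214 / 235811 = 695.0745... → 695.07.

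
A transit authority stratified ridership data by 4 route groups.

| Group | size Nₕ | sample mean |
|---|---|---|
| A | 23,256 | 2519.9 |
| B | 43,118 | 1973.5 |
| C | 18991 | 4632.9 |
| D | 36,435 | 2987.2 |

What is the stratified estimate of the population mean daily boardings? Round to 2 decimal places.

N = 23256 + 43118 + 18991 + 36435 = 121800.
The stratified mean weights each stratum mean by its population share Nₕ/N.
Σ Nₕx̄ₕ = 23256·2519.9 + 43118·1973.5 + 18991·4632.9 + 36435·2987.2 = 58602794.4 + 85093373 + 87983403.9 + 108838632 = 340518203.3.
Divide by N: 340518203.3 / 121800 = 2795.7160... → 2795.72.

2795.72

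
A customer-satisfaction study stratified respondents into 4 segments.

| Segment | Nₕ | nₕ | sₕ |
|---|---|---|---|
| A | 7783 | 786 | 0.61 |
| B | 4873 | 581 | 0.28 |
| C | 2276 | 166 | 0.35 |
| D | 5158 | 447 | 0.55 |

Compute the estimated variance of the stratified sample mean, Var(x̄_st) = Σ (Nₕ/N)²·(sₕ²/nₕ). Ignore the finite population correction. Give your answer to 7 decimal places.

N = 20090. Term for each stratum: Wₕ²sₕ²/nₕ.
Var(x̄_st) = 0.0000710512 + 0.0000079391 + 0.0000094714 + 0.0000446088 = 0.0001330705 → 0.0001331.

0.0001331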